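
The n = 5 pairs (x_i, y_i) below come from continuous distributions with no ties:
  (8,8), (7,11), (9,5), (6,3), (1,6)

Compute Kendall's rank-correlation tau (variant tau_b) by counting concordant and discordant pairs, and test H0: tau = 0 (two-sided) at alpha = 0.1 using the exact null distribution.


Step 1: Enumerate the 10 unordered pairs (i,j) with i<j and classify each by sign(x_j-x_i) * sign(y_j-y_i).
  (1,2):dx=-1,dy=+3->D; (1,3):dx=+1,dy=-3->D; (1,4):dx=-2,dy=-5->C; (1,5):dx=-7,dy=-2->C
  (2,3):dx=+2,dy=-6->D; (2,4):dx=-1,dy=-8->C; (2,5):dx=-6,dy=-5->C; (3,4):dx=-3,dy=-2->C
  (3,5):dx=-8,dy=+1->D; (4,5):dx=-5,dy=+3->D
Step 2: C = 5, D = 5, total pairs = 10.
Step 3: tau = (C - D)/(n(n-1)/2) = (5 - 5)/10 = 0.000000.
Step 4: Exact two-sided p-value (enumerate n! = 120 permutations of y under H0): p = 1.000000.
Step 5: alpha = 0.1. fail to reject H0.

tau_b = 0.0000 (C=5, D=5), p = 1.000000, fail to reject H0.


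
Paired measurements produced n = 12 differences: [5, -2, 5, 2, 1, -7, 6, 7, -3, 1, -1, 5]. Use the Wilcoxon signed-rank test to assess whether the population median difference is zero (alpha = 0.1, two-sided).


Step 1: Drop any zero differences (none here) and take |d_i|.
|d| = [5, 2, 5, 2, 1, 7, 6, 7, 3, 1, 1, 5]
Step 2: Midrank |d_i| (ties get averaged ranks).
ranks: |5|->8, |2|->4.5, |5|->8, |2|->4.5, |1|->2, |7|->11.5, |6|->10, |7|->11.5, |3|->6, |1|->2, |1|->2, |5|->8
Step 3: Attach original signs; sum ranks with positive sign and with negative sign.
W+ = 8 + 8 + 4.5 + 2 + 10 + 11.5 + 2 + 8 = 54
W- = 4.5 + 11.5 + 6 + 2 = 24
(Check: W+ + W- = 78 should equal n(n+1)/2 = 78.)
Step 4: Test statistic W = min(W+, W-) = 24.
Step 5: Ties in |d|, so use the tie-corrected normal approximation.
        E[W] = n(n+1)/4 = 12*13/4 = 39.
        Tie groups: |d|=1 (t=3), |d|=2 (t=2), |d|=5 (t=3), |d|=7 (t=2); sum(t^3 - t) = 60.
        Var[W] = n(n+1)(2n+1)/24 - sum(t^3-t)/48 = 3900/24 - 60/48 = 161.25.
        z = (W - E[W]) / sqrt(Var[W]) = (24 - 39) / 12.6984 = -1.1812.
        Two-sided p = 2*Phi(z) = 0.237504.
Step 6: alpha = 0.1. fail to reject H0.

W+ = 54, W- = 24, W = min = 24, p = 0.237504, fail to reject H0.


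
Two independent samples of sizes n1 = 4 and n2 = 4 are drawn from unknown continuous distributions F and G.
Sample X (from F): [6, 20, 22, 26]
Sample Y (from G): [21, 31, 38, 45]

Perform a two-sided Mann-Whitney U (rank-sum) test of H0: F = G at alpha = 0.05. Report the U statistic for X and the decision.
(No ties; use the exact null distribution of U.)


Step 1: Combine and sort all 8 observations; assign midranks.
sorted (value, group): (6,X), (20,X), (21,Y), (22,X), (26,X), (31,Y), (38,Y), (45,Y)
ranks: 6->1, 20->2, 21->3, 22->4, 26->5, 31->6, 38->7, 45->8
Step 2: Rank sum for X: R1 = 1 + 2 + 4 + 5 = 12.
Step 3: U_X = R1 - n1(n1+1)/2 = 12 - 4*5/2 = 12 - 10 = 2.
       U_Y = n1*n2 - U_X = 16 - 2 = 14.
Step 4: No ties, so the exact null distribution of U (based on enumerating the C(8,4) = 70 equally likely rank assignments) gives the two-sided p-value.
Step 5: p-value = 0.114286; compare to alpha = 0.05. fail to reject H0.

U_X = 2, p = 0.114286, fail to reject H0 at alpha = 0.05.


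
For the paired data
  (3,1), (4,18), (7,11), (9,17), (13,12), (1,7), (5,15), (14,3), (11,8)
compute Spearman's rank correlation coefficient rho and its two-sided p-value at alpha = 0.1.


Step 1: Rank x and y separately (midranks; no ties here).
rank(x): 3->2, 4->3, 7->5, 9->6, 13->8, 1->1, 5->4, 14->9, 11->7
rank(y): 1->1, 18->9, 11->5, 17->8, 12->6, 7->3, 15->7, 3->2, 8->4
Step 2: d_i = R_x(i) - R_y(i); compute d_i^2.
  (2-1)^2=1, (3-9)^2=36, (5-5)^2=0, (6-8)^2=4, (8-6)^2=4, (1-3)^2=4, (4-7)^2=9, (9-2)^2=49, (7-4)^2=9
sum(d^2) = 116.
Step 3: rho = 1 - 6*116 / (9*(9^2 - 1)) = 1 - 696/720 = 0.033333.
Step 4: Under H0, t = rho * sqrt((n-2)/(1-rho^2)) = 0.0882 ~ t(7).
Step 5: Two-sided p-value from the t-distribution with 7 df = 0.932157.
Step 6: alpha = 0.1. fail to reject H0.

rho = 0.0333, p = 0.932157, fail to reject H0 at alpha = 0.1.


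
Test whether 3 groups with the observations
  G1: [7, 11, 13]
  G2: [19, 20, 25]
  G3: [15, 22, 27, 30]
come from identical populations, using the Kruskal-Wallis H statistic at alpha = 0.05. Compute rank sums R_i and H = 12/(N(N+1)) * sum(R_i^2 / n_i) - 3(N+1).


Step 1: Combine all N = 10 observations and assign midranks.
sorted (value, group, rank): (7,G1,1), (11,G1,2), (13,G1,3), (15,G3,4), (19,G2,5), (20,G2,6), (22,G3,7), (25,G2,8), (27,G3,9), (30,G3,10)
Step 2: Sum ranks within each group.
R_1 = 6 (n_1 = 3)
R_2 = 19 (n_2 = 3)
R_3 = 30 (n_3 = 4)
Step 3: H = 12/(N(N+1)) * sum(R_i^2/n_i) - 3(N+1)
     = 12/(10*11) * (6^2/3 + 19^2/3 + 30^2/4) - 3*11
     = 0.109091 * 357.333 - 33
     = 5.981818.
Step 4: No ties, so H is used without correction.
Step 5: Under H0, H ~ chi^2(2); p-value = 0.050242.
Step 6: alpha = 0.05. fail to reject H0.

H = 5.9818, df = 2, p = 0.050242, fail to reject H0.


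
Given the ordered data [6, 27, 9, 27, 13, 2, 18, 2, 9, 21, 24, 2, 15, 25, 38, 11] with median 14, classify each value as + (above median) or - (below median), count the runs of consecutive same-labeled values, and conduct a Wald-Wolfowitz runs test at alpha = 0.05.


Step 1: Compute median = 14; label A = above, B = below.
Labels in order: BABABBABBAABAAAB  (n_A = 8, n_B = 8)
Step 2: Count runs R = 11.
Step 3: Under H0 (random ordering), E[R] = 2*n_A*n_B/(n_A+n_B) + 1 = 2*8*8/16 + 1 = 9.0000.
        Var[R] = 2*n_A*n_B*(2*n_A*n_B - n_A - n_B) / ((n_A+n_B)^2 * (n_A+n_B-1)) = 14336/3840 = 3.7333.
        SD[R] = 1.9322.
Step 4: Continuity-corrected z = (R - 0.5 - E[R]) / SD[R] = (11 - 0.5 - 9.0000) / 1.9322 = 0.7763.
Step 5: Two-sided p-value via normal approximation = 2*(1 - Phi(|z|)) = 0.437558.
Step 6: alpha = 0.05. fail to reject H0.

R = 11, z = 0.7763, p = 0.437558, fail to reject H0.


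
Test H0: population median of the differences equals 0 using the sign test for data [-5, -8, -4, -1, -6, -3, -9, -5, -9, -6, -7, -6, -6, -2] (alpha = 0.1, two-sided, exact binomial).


Step 1: Discard zero differences. Original n = 14; n_eff = number of nonzero differences = 14.
Nonzero differences (with sign): -5, -8, -4, -1, -6, -3, -9, -5, -9, -6, -7, -6, -6, -2
Step 2: Count signs: positive = 0, negative = 14.
Step 3: Under H0: P(positive) = 0.5, so the number of positives S ~ Bin(14, 0.5).
Step 4: Two-sided exact p-value = sum of Bin(14,0.5) probabilities at or below the observed probability = 0.000122.
Step 5: alpha = 0.1. reject H0.

n_eff = 14, pos = 0, neg = 14, p = 0.000122, reject H0.


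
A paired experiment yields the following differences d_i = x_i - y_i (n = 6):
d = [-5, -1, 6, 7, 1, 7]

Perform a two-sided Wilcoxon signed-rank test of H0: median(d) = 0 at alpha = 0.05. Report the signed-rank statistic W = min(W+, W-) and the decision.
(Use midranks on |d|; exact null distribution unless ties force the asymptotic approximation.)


Step 1: Drop any zero differences (none here) and take |d_i|.
|d| = [5, 1, 6, 7, 1, 7]
Step 2: Midrank |d_i| (ties get averaged ranks).
ranks: |5|->3, |1|->1.5, |6|->4, |7|->5.5, |1|->1.5, |7|->5.5
Step 3: Attach original signs; sum ranks with positive sign and with negative sign.
W+ = 4 + 5.5 + 1.5 + 5.5 = 16.5
W- = 3 + 1.5 = 4.5
(Check: W+ + W- = 21 should equal n(n+1)/2 = 21.)
Step 4: Test statistic W = min(W+, W-) = 4.5.
Step 5: Ties in |d|, so use the tie-corrected normal approximation.
        E[W] = n(n+1)/4 = 6*7/4 = 10.5.
        Tie groups: |d|=1 (t=2), |d|=7 (t=2); sum(t^3 - t) = 12.
        Var[W] = n(n+1)(2n+1)/24 - sum(t^3-t)/48 = 546/24 - 12/48 = 22.5.
        z = (W - E[W]) / sqrt(Var[W]) = (4.5 - 10.5) / 4.7434 = -1.2649.
        Two-sided p = 2*Phi(z) = 0.205903.
Step 6: alpha = 0.05. fail to reject H0.

W+ = 16.5, W- = 4.5, W = min = 4.5, p = 0.205903, fail to reject H0.


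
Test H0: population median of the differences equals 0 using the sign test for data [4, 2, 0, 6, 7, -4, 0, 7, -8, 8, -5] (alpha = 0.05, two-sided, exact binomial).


Step 1: Discard zero differences. Original n = 11; n_eff = number of nonzero differences = 9.
Nonzero differences (with sign): +4, +2, +6, +7, -4, +7, -8, +8, -5
Step 2: Count signs: positive = 6, negative = 3.
Step 3: Under H0: P(positive) = 0.5, so the number of positives S ~ Bin(9, 0.5).
Step 4: Two-sided exact p-value = sum of Bin(9,0.5) probabilities at or below the observed probability = 0.507812.
Step 5: alpha = 0.05. fail to reject H0.

n_eff = 9, pos = 6, neg = 3, p = 0.507812, fail to reject H0.


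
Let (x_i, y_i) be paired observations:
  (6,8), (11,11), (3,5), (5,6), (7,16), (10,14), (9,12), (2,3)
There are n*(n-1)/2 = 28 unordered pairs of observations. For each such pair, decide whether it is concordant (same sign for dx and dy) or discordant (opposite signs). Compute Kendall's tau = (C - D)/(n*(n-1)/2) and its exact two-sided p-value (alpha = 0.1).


Step 1: Enumerate the 28 unordered pairs (i,j) with i<j and classify each by sign(x_j-x_i) * sign(y_j-y_i).
  (1,2):dx=+5,dy=+3->C; (1,3):dx=-3,dy=-3->C; (1,4):dx=-1,dy=-2->C; (1,5):dx=+1,dy=+8->C
  (1,6):dx=+4,dy=+6->C; (1,7):dx=+3,dy=+4->C; (1,8):dx=-4,dy=-5->C; (2,3):dx=-8,dy=-6->C
  (2,4):dx=-6,dy=-5->C; (2,5):dx=-4,dy=+5->D; (2,6):dx=-1,dy=+3->D; (2,7):dx=-2,dy=+1->D
  (2,8):dx=-9,dy=-8->C; (3,4):dx=+2,dy=+1->C; (3,5):dx=+4,dy=+11->C; (3,6):dx=+7,dy=+9->C
  (3,7):dx=+6,dy=+7->C; (3,8):dx=-1,dy=-2->C; (4,5):dx=+2,dy=+10->C; (4,6):dx=+5,dy=+8->C
  (4,7):dx=+4,dy=+6->C; (4,8):dx=-3,dy=-3->C; (5,6):dx=+3,dy=-2->D; (5,7):dx=+2,dy=-4->D
  (5,8):dx=-5,dy=-13->C; (6,7):dx=-1,dy=-2->C; (6,8):dx=-8,dy=-11->C; (7,8):dx=-7,dy=-9->C
Step 2: C = 23, D = 5, total pairs = 28.
Step 3: tau = (C - D)/(n(n-1)/2) = (23 - 5)/28 = 0.642857.
Step 4: Exact two-sided p-value (enumerate n! = 40320 permutations of y under H0): p = 0.031151.
Step 5: alpha = 0.1. reject H0.

tau_b = 0.6429 (C=23, D=5), p = 0.031151, reject H0.


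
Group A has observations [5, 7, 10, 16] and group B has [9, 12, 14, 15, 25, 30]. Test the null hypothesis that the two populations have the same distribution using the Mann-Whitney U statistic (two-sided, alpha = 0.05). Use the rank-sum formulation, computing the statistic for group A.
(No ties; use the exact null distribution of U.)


Step 1: Combine and sort all 10 observations; assign midranks.
sorted (value, group): (5,X), (7,X), (9,Y), (10,X), (12,Y), (14,Y), (15,Y), (16,X), (25,Y), (30,Y)
ranks: 5->1, 7->2, 9->3, 10->4, 12->5, 14->6, 15->7, 16->8, 25->9, 30->10
Step 2: Rank sum for X: R1 = 1 + 2 + 4 + 8 = 15.
Step 3: U_X = R1 - n1(n1+1)/2 = 15 - 4*5/2 = 15 - 10 = 5.
       U_Y = n1*n2 - U_X = 24 - 5 = 19.
Step 4: No ties, so the exact null distribution of U (based on enumerating the C(10,4) = 210 equally likely rank assignments) gives the two-sided p-value.
Step 5: p-value = 0.171429; compare to alpha = 0.05. fail to reject H0.

U_X = 5, p = 0.171429, fail to reject H0 at alpha = 0.05.


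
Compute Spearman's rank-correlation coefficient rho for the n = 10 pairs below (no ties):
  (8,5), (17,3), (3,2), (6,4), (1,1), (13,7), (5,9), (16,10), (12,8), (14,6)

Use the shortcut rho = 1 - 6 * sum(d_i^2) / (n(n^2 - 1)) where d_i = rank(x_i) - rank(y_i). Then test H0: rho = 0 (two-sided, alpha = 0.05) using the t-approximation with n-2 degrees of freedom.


Step 1: Rank x and y separately (midranks; no ties here).
rank(x): 8->5, 17->10, 3->2, 6->4, 1->1, 13->7, 5->3, 16->9, 12->6, 14->8
rank(y): 5->5, 3->3, 2->2, 4->4, 1->1, 7->7, 9->9, 10->10, 8->8, 6->6
Step 2: d_i = R_x(i) - R_y(i); compute d_i^2.
  (5-5)^2=0, (10-3)^2=49, (2-2)^2=0, (4-4)^2=0, (1-1)^2=0, (7-7)^2=0, (3-9)^2=36, (9-10)^2=1, (6-8)^2=4, (8-6)^2=4
sum(d^2) = 94.
Step 3: rho = 1 - 6*94 / (10*(10^2 - 1)) = 1 - 564/990 = 0.430303.
Step 4: Under H0, t = rho * sqrt((n-2)/(1-rho^2)) = 1.3483 ~ t(8).
Step 5: Two-sided p-value from the t-distribution with 8 df = 0.214492.
Step 6: alpha = 0.05. fail to reject H0.

rho = 0.4303, p = 0.214492, fail to reject H0 at alpha = 0.05.


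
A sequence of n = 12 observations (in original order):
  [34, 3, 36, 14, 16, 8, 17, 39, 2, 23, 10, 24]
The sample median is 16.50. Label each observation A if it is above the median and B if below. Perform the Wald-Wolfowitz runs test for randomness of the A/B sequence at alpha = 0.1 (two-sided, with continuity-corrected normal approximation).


Step 1: Compute median = 16.50; label A = above, B = below.
Labels in order: ABABBBAABABA  (n_A = 6, n_B = 6)
Step 2: Count runs R = 9.
Step 3: Under H0 (random ordering), E[R] = 2*n_A*n_B/(n_A+n_B) + 1 = 2*6*6/12 + 1 = 7.0000.
        Var[R] = 2*n_A*n_B*(2*n_A*n_B - n_A - n_B) / ((n_A+n_B)^2 * (n_A+n_B-1)) = 4320/1584 = 2.7273.
        SD[R] = 1.6514.
Step 4: Continuity-corrected z = (R - 0.5 - E[R]) / SD[R] = (9 - 0.5 - 7.0000) / 1.6514 = 0.9083.
Step 5: Two-sided p-value via normal approximation = 2*(1 - Phi(|z|)) = 0.363722.
Step 6: alpha = 0.1. fail to reject H0.

R = 9, z = 0.9083, p = 0.363722, fail to reject H0.


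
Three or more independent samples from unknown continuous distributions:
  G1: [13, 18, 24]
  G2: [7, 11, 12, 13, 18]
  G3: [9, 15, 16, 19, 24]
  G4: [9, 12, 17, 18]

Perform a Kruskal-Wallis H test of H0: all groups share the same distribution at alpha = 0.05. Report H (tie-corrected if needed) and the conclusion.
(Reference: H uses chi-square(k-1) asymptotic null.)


Step 1: Combine all N = 17 observations and assign midranks.
sorted (value, group, rank): (7,G2,1), (9,G3,2.5), (9,G4,2.5), (11,G2,4), (12,G2,5.5), (12,G4,5.5), (13,G1,7.5), (13,G2,7.5), (15,G3,9), (16,G3,10), (17,G4,11), (18,G1,13), (18,G2,13), (18,G4,13), (19,G3,15), (24,G1,16.5), (24,G3,16.5)
Step 2: Sum ranks within each group.
R_1 = 37 (n_1 = 3)
R_2 = 31 (n_2 = 5)
R_3 = 53 (n_3 = 5)
R_4 = 32 (n_4 = 4)
Step 3: H = 12/(N(N+1)) * sum(R_i^2/n_i) - 3(N+1)
     = 12/(17*18) * (37^2/3 + 31^2/5 + 53^2/5 + 32^2/4) - 3*18
     = 0.039216 * 1466.33 - 54
     = 3.503268.
Step 4: Ties present; correction factor C = 1 - 48/(17^3 - 17) = 0.990196. Corrected H = 3.503268 / 0.990196 = 3.537954.
Step 5: Under H0, H ~ chi^2(3); p-value = 0.315873.
Step 6: alpha = 0.05. fail to reject H0.

H = 3.5380, df = 3, p = 0.315873, fail to reject H0.


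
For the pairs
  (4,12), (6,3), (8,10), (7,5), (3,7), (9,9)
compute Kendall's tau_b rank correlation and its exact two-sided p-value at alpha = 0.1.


Step 1: Enumerate the 15 unordered pairs (i,j) with i<j and classify each by sign(x_j-x_i) * sign(y_j-y_i).
  (1,2):dx=+2,dy=-9->D; (1,3):dx=+4,dy=-2->D; (1,4):dx=+3,dy=-7->D; (1,5):dx=-1,dy=-5->C
  (1,6):dx=+5,dy=-3->D; (2,3):dx=+2,dy=+7->C; (2,4):dx=+1,dy=+2->C; (2,5):dx=-3,dy=+4->D
  (2,6):dx=+3,dy=+6->C; (3,4):dx=-1,dy=-5->C; (3,5):dx=-5,dy=-3->C; (3,6):dx=+1,dy=-1->D
  (4,5):dx=-4,dy=+2->D; (4,6):dx=+2,dy=+4->C; (5,6):dx=+6,dy=+2->C
Step 2: C = 8, D = 7, total pairs = 15.
Step 3: tau = (C - D)/(n(n-1)/2) = (8 - 7)/15 = 0.066667.
Step 4: Exact two-sided p-value (enumerate n! = 720 permutations of y under H0): p = 1.000000.
Step 5: alpha = 0.1. fail to reject H0.

tau_b = 0.0667 (C=8, D=7), p = 1.000000, fail to reject H0.


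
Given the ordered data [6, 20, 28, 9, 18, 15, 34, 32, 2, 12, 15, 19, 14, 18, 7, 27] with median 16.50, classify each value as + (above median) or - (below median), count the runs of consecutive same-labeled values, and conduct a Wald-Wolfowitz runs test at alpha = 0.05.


Step 1: Compute median = 16.50; label A = above, B = below.
Labels in order: BAABABAABBBABABA  (n_A = 8, n_B = 8)
Step 2: Count runs R = 12.
Step 3: Under H0 (random ordering), E[R] = 2*n_A*n_B/(n_A+n_B) + 1 = 2*8*8/16 + 1 = 9.0000.
        Var[R] = 2*n_A*n_B*(2*n_A*n_B - n_A - n_B) / ((n_A+n_B)^2 * (n_A+n_B-1)) = 14336/3840 = 3.7333.
        SD[R] = 1.9322.
Step 4: Continuity-corrected z = (R - 0.5 - E[R]) / SD[R] = (12 - 0.5 - 9.0000) / 1.9322 = 1.2939.
Step 5: Two-sided p-value via normal approximation = 2*(1 - Phi(|z|)) = 0.195709.
Step 6: alpha = 0.05. fail to reject H0.

R = 12, z = 1.2939, p = 0.195709, fail to reject H0.


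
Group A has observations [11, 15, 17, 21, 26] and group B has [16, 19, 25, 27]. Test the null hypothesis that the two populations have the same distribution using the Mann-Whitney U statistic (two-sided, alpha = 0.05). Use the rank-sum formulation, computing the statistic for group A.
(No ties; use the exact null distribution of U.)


Step 1: Combine and sort all 9 observations; assign midranks.
sorted (value, group): (11,X), (15,X), (16,Y), (17,X), (19,Y), (21,X), (25,Y), (26,X), (27,Y)
ranks: 11->1, 15->2, 16->3, 17->4, 19->5, 21->6, 25->7, 26->8, 27->9
Step 2: Rank sum for X: R1 = 1 + 2 + 4 + 6 + 8 = 21.
Step 3: U_X = R1 - n1(n1+1)/2 = 21 - 5*6/2 = 21 - 15 = 6.
       U_Y = n1*n2 - U_X = 20 - 6 = 14.
Step 4: No ties, so the exact null distribution of U (based on enumerating the C(9,5) = 126 equally likely rank assignments) gives the two-sided p-value.
Step 5: p-value = 0.412698; compare to alpha = 0.05. fail to reject H0.

U_X = 6, p = 0.412698, fail to reject H0 at alpha = 0.05.


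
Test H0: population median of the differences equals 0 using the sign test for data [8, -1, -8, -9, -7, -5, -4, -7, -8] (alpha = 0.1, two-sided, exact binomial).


Step 1: Discard zero differences. Original n = 9; n_eff = number of nonzero differences = 9.
Nonzero differences (with sign): +8, -1, -8, -9, -7, -5, -4, -7, -8
Step 2: Count signs: positive = 1, negative = 8.
Step 3: Under H0: P(positive) = 0.5, so the number of positives S ~ Bin(9, 0.5).
Step 4: Two-sided exact p-value = sum of Bin(9,0.5) probabilities at or below the observed probability = 0.039062.
Step 5: alpha = 0.1. reject H0.

n_eff = 9, pos = 1, neg = 8, p = 0.039062, reject H0.


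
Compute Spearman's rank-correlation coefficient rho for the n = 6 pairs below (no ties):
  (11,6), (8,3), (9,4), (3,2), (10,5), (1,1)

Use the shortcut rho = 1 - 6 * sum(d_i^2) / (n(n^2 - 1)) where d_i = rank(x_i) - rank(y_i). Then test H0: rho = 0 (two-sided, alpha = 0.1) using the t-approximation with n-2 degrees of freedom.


Step 1: Rank x and y separately (midranks; no ties here).
rank(x): 11->6, 8->3, 9->4, 3->2, 10->5, 1->1
rank(y): 6->6, 3->3, 4->4, 2->2, 5->5, 1->1
Step 2: d_i = R_x(i) - R_y(i); compute d_i^2.
  (6-6)^2=0, (3-3)^2=0, (4-4)^2=0, (2-2)^2=0, (5-5)^2=0, (1-1)^2=0
sum(d^2) = 0.
Step 3: rho = 1 - 6*0 / (6*(6^2 - 1)) = 1 - 0/210 = 1.000000.
Step 5: Two-sided p-value from the t-distribution with 4 df = 0.000000.
Step 6: alpha = 0.1. reject H0.

rho = 1.0000, p = 0.000000, reject H0 at alpha = 0.1.


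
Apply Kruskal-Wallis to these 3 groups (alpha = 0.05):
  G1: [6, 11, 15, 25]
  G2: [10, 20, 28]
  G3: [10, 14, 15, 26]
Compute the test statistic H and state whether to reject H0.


Step 1: Combine all N = 11 observations and assign midranks.
sorted (value, group, rank): (6,G1,1), (10,G2,2.5), (10,G3,2.5), (11,G1,4), (14,G3,5), (15,G1,6.5), (15,G3,6.5), (20,G2,8), (25,G1,9), (26,G3,10), (28,G2,11)
Step 2: Sum ranks within each group.
R_1 = 20.5 (n_1 = 4)
R_2 = 21.5 (n_2 = 3)
R_3 = 24 (n_3 = 4)
Step 3: H = 12/(N(N+1)) * sum(R_i^2/n_i) - 3(N+1)
     = 12/(11*12) * (20.5^2/4 + 21.5^2/3 + 24^2/4) - 3*12
     = 0.090909 * 403.146 - 36
     = 0.649621.
Step 4: Ties present; correction factor C = 1 - 12/(11^3 - 11) = 0.990909. Corrected H = 0.649621 / 0.990909 = 0.655581.
Step 5: Under H0, H ~ chi^2(2); p-value = 0.720514.
Step 6: alpha = 0.05. fail to reject H0.

H = 0.6556, df = 2, p = 0.720514, fail to reject H0.


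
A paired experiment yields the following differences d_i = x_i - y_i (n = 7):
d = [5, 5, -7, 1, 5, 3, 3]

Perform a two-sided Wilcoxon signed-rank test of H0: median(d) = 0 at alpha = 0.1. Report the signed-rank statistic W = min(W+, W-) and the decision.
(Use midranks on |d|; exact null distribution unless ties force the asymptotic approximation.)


Step 1: Drop any zero differences (none here) and take |d_i|.
|d| = [5, 5, 7, 1, 5, 3, 3]
Step 2: Midrank |d_i| (ties get averaged ranks).
ranks: |5|->5, |5|->5, |7|->7, |1|->1, |5|->5, |3|->2.5, |3|->2.5
Step 3: Attach original signs; sum ranks with positive sign and with negative sign.
W+ = 5 + 5 + 1 + 5 + 2.5 + 2.5 = 21
W- = 7 = 7
(Check: W+ + W- = 28 should equal n(n+1)/2 = 28.)
Step 4: Test statistic W = min(W+, W-) = 7.
Step 5: Ties in |d|, so use the tie-corrected normal approximation.
        E[W] = n(n+1)/4 = 7*8/4 = 14.
        Tie groups: |d|=3 (t=2), |d|=5 (t=3); sum(t^3 - t) = 30.
        Var[W] = n(n+1)(2n+1)/24 - sum(t^3-t)/48 = 840/24 - 30/48 = 34.375.
        z = (W - E[W]) / sqrt(Var[W]) = (7 - 14) / 5.8630 = -1.1939.
        Two-sided p = 2*Phi(z) = 0.232508.
Step 6: alpha = 0.1. fail to reject H0.

W+ = 21, W- = 7, W = min = 7, p = 0.232508, fail to reject H0.


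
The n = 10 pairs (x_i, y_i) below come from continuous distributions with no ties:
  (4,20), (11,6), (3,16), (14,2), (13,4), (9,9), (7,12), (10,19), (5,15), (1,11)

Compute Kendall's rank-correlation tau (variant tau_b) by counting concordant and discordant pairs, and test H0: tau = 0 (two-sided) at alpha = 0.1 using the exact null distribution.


Step 1: Enumerate the 45 unordered pairs (i,j) with i<j and classify each by sign(x_j-x_i) * sign(y_j-y_i).
  (1,2):dx=+7,dy=-14->D; (1,3):dx=-1,dy=-4->C; (1,4):dx=+10,dy=-18->D; (1,5):dx=+9,dy=-16->D
  (1,6):dx=+5,dy=-11->D; (1,7):dx=+3,dy=-8->D; (1,8):dx=+6,dy=-1->D; (1,9):dx=+1,dy=-5->D
  (1,10):dx=-3,dy=-9->C; (2,3):dx=-8,dy=+10->D; (2,4):dx=+3,dy=-4->D; (2,5):dx=+2,dy=-2->D
  (2,6):dx=-2,dy=+3->D; (2,7):dx=-4,dy=+6->D; (2,8):dx=-1,dy=+13->D; (2,9):dx=-6,dy=+9->D
  (2,10):dx=-10,dy=+5->D; (3,4):dx=+11,dy=-14->D; (3,5):dx=+10,dy=-12->D; (3,6):dx=+6,dy=-7->D
  (3,7):dx=+4,dy=-4->D; (3,8):dx=+7,dy=+3->C; (3,9):dx=+2,dy=-1->D; (3,10):dx=-2,dy=-5->C
  (4,5):dx=-1,dy=+2->D; (4,6):dx=-5,dy=+7->D; (4,7):dx=-7,dy=+10->D; (4,8):dx=-4,dy=+17->D
  (4,9):dx=-9,dy=+13->D; (4,10):dx=-13,dy=+9->D; (5,6):dx=-4,dy=+5->D; (5,7):dx=-6,dy=+8->D
  (5,8):dx=-3,dy=+15->D; (5,9):dx=-8,dy=+11->D; (5,10):dx=-12,dy=+7->D; (6,7):dx=-2,dy=+3->D
  (6,8):dx=+1,dy=+10->C; (6,9):dx=-4,dy=+6->D; (6,10):dx=-8,dy=+2->D; (7,8):dx=+3,dy=+7->C
  (7,9):dx=-2,dy=+3->D; (7,10):dx=-6,dy=-1->C; (8,9):dx=-5,dy=-4->C; (8,10):dx=-9,dy=-8->C
  (9,10):dx=-4,dy=-4->C
Step 2: C = 10, D = 35, total pairs = 45.
Step 3: tau = (C - D)/(n(n-1)/2) = (10 - 35)/45 = -0.555556.
Step 4: Exact two-sided p-value (enumerate n! = 3628800 permutations of y under H0): p = 0.028609.
Step 5: alpha = 0.1. reject H0.

tau_b = -0.5556 (C=10, D=35), p = 0.028609, reject H0.


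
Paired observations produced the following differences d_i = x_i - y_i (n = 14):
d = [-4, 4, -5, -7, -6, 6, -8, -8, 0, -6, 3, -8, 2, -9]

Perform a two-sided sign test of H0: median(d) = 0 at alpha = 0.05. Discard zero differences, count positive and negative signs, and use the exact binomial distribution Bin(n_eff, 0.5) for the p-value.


Step 1: Discard zero differences. Original n = 14; n_eff = number of nonzero differences = 13.
Nonzero differences (with sign): -4, +4, -5, -7, -6, +6, -8, -8, -6, +3, -8, +2, -9
Step 2: Count signs: positive = 4, negative = 9.
Step 3: Under H0: P(positive) = 0.5, so the number of positives S ~ Bin(13, 0.5).
Step 4: Two-sided exact p-value = sum of Bin(13,0.5) probabilities at or below the observed probability = 0.266846.
Step 5: alpha = 0.05. fail to reject H0.

n_eff = 13, pos = 4, neg = 9, p = 0.266846, fail to reject H0.


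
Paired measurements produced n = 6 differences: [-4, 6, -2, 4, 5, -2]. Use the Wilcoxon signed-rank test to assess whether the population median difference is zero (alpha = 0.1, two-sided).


Step 1: Drop any zero differences (none here) and take |d_i|.
|d| = [4, 6, 2, 4, 5, 2]
Step 2: Midrank |d_i| (ties get averaged ranks).
ranks: |4|->3.5, |6|->6, |2|->1.5, |4|->3.5, |5|->5, |2|->1.5
Step 3: Attach original signs; sum ranks with positive sign and with negative sign.
W+ = 6 + 3.5 + 5 = 14.5
W- = 3.5 + 1.5 + 1.5 = 6.5
(Check: W+ + W- = 21 should equal n(n+1)/2 = 21.)
Step 4: Test statistic W = min(W+, W-) = 6.5.
Step 5: Ties in |d|, so use the tie-corrected normal approximation.
        E[W] = n(n+1)/4 = 6*7/4 = 10.5.
        Tie groups: |d|=2 (t=2), |d|=4 (t=2); sum(t^3 - t) = 12.
        Var[W] = n(n+1)(2n+1)/24 - sum(t^3-t)/48 = 546/24 - 12/48 = 22.5.
        z = (W - E[W]) / sqrt(Var[W]) = (6.5 - 10.5) / 4.7434 = -0.8433.
        Two-sided p = 2*Phi(z) = 0.399075.
Step 6: alpha = 0.1. fail to reject H0.

W+ = 14.5, W- = 6.5, W = min = 6.5, p = 0.399075, fail to reject H0.


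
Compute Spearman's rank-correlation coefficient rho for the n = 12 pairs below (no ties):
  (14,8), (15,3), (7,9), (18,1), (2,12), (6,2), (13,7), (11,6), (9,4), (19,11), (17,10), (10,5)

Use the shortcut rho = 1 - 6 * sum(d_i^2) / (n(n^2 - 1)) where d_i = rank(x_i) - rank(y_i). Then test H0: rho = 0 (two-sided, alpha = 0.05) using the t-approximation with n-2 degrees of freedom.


Step 1: Rank x and y separately (midranks; no ties here).
rank(x): 14->8, 15->9, 7->3, 18->11, 2->1, 6->2, 13->7, 11->6, 9->4, 19->12, 17->10, 10->5
rank(y): 8->8, 3->3, 9->9, 1->1, 12->12, 2->2, 7->7, 6->6, 4->4, 11->11, 10->10, 5->5
Step 2: d_i = R_x(i) - R_y(i); compute d_i^2.
  (8-8)^2=0, (9-3)^2=36, (3-9)^2=36, (11-1)^2=100, (1-12)^2=121, (2-2)^2=0, (7-7)^2=0, (6-6)^2=0, (4-4)^2=0, (12-11)^2=1, (10-10)^2=0, (5-5)^2=0
sum(d^2) = 294.
Step 3: rho = 1 - 6*294 / (12*(12^2 - 1)) = 1 - 1764/1716 = -0.027972.
Step 4: Under H0, t = rho * sqrt((n-2)/(1-rho^2)) = -0.0885 ~ t(10).
Step 5: Two-sided p-value from the t-distribution with 10 df = 0.931234.
Step 6: alpha = 0.05. fail to reject H0.

rho = -0.0280, p = 0.931234, fail to reject H0 at alpha = 0.05.


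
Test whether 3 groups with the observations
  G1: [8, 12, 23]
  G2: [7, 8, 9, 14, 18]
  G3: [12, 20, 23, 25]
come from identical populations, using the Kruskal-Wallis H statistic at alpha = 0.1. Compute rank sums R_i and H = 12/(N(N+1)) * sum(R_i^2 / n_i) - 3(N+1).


Step 1: Combine all N = 12 observations and assign midranks.
sorted (value, group, rank): (7,G2,1), (8,G1,2.5), (8,G2,2.5), (9,G2,4), (12,G1,5.5), (12,G3,5.5), (14,G2,7), (18,G2,8), (20,G3,9), (23,G1,10.5), (23,G3,10.5), (25,G3,12)
Step 2: Sum ranks within each group.
R_1 = 18.5 (n_1 = 3)
R_2 = 22.5 (n_2 = 5)
R_3 = 37 (n_3 = 4)
Step 3: H = 12/(N(N+1)) * sum(R_i^2/n_i) - 3(N+1)
     = 12/(12*13) * (18.5^2/3 + 22.5^2/5 + 37^2/4) - 3*13
     = 0.076923 * 557.583 - 39
     = 3.891026.
Step 4: Ties present; correction factor C = 1 - 18/(12^3 - 12) = 0.989510. Corrected H = 3.891026 / 0.989510 = 3.932273.
Step 5: Under H0, H ~ chi^2(2); p-value = 0.139997.
Step 6: alpha = 0.1. fail to reject H0.

H = 3.9323, df = 2, p = 0.139997, fail to reject H0.


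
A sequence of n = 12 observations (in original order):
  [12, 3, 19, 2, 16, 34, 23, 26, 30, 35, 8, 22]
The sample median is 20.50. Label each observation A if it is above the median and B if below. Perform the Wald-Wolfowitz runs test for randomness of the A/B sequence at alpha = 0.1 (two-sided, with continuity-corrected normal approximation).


Step 1: Compute median = 20.50; label A = above, B = below.
Labels in order: BBBBBAAAAABA  (n_A = 6, n_B = 6)
Step 2: Count runs R = 4.
Step 3: Under H0 (random ordering), E[R] = 2*n_A*n_B/(n_A+n_B) + 1 = 2*6*6/12 + 1 = 7.0000.
        Var[R] = 2*n_A*n_B*(2*n_A*n_B - n_A - n_B) / ((n_A+n_B)^2 * (n_A+n_B-1)) = 4320/1584 = 2.7273.
        SD[R] = 1.6514.
Step 4: Continuity-corrected z = (R + 0.5 - E[R]) / SD[R] = (4 + 0.5 - 7.0000) / 1.6514 = -1.5138.
Step 5: Two-sided p-value via normal approximation = 2*(1 - Phi(|z|)) = 0.130070.
Step 6: alpha = 0.1. fail to reject H0.

R = 4, z = -1.5138, p = 0.130070, fail to reject H0.


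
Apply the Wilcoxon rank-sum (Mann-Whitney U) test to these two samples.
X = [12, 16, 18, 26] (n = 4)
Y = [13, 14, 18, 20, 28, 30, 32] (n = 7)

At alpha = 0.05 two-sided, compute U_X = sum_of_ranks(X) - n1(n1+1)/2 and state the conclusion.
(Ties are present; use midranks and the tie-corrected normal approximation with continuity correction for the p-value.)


Step 1: Combine and sort all 11 observations; assign midranks.
sorted (value, group): (12,X), (13,Y), (14,Y), (16,X), (18,X), (18,Y), (20,Y), (26,X), (28,Y), (30,Y), (32,Y)
ranks: 12->1, 13->2, 14->3, 16->4, 18->5.5, 18->5.5, 20->7, 26->8, 28->9, 30->10, 32->11
Step 2: Rank sum for X: R1 = 1 + 4 + 5.5 + 8 = 18.5.
Step 3: U_X = R1 - n1(n1+1)/2 = 18.5 - 4*5/2 = 18.5 - 10 = 8.5.
       U_Y = n1*n2 - U_X = 28 - 8.5 = 19.5.
Step 4: Ties are present, so use the tie-corrected normal approximation (with continuity correction) for the p-value.
Step 5: p-value = 0.343605; compare to alpha = 0.05. fail to reject H0.

U_X = 8.5, p = 0.343605, fail to reject H0 at alpha = 0.05.


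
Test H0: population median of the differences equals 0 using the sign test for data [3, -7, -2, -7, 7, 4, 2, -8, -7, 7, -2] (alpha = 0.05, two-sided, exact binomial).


Step 1: Discard zero differences. Original n = 11; n_eff = number of nonzero differences = 11.
Nonzero differences (with sign): +3, -7, -2, -7, +7, +4, +2, -8, -7, +7, -2
Step 2: Count signs: positive = 5, negative = 6.
Step 3: Under H0: P(positive) = 0.5, so the number of positives S ~ Bin(11, 0.5).
Step 4: Two-sided exact p-value = sum of Bin(11,0.5) probabilities at or below the observed probability = 1.000000.
Step 5: alpha = 0.05. fail to reject H0.

n_eff = 11, pos = 5, neg = 6, p = 1.000000, fail to reject H0.


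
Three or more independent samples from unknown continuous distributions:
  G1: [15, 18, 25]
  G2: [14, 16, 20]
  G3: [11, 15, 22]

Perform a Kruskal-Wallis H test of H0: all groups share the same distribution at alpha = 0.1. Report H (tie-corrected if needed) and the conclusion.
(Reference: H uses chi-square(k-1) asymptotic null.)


Step 1: Combine all N = 9 observations and assign midranks.
sorted (value, group, rank): (11,G3,1), (14,G2,2), (15,G1,3.5), (15,G3,3.5), (16,G2,5), (18,G1,6), (20,G2,7), (22,G3,8), (25,G1,9)
Step 2: Sum ranks within each group.
R_1 = 18.5 (n_1 = 3)
R_2 = 14 (n_2 = 3)
R_3 = 12.5 (n_3 = 3)
Step 3: H = 12/(N(N+1)) * sum(R_i^2/n_i) - 3(N+1)
     = 12/(9*10) * (18.5^2/3 + 14^2/3 + 12.5^2/3) - 3*10
     = 0.133333 * 231.5 - 30
     = 0.866667.
Step 4: Ties present; correction factor C = 1 - 6/(9^3 - 9) = 0.991667. Corrected H = 0.866667 / 0.991667 = 0.873950.
Step 5: Under H0, H ~ chi^2(2); p-value = 0.645988.
Step 6: alpha = 0.1. fail to reject H0.

H = 0.8739, df = 2, p = 0.645988, fail to reject H0.


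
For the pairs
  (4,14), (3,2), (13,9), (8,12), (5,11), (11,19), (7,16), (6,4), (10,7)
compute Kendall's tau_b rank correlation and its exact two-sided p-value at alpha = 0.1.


Step 1: Enumerate the 36 unordered pairs (i,j) with i<j and classify each by sign(x_j-x_i) * sign(y_j-y_i).
  (1,2):dx=-1,dy=-12->C; (1,3):dx=+9,dy=-5->D; (1,4):dx=+4,dy=-2->D; (1,5):dx=+1,dy=-3->D
  (1,6):dx=+7,dy=+5->C; (1,7):dx=+3,dy=+2->C; (1,8):dx=+2,dy=-10->D; (1,9):dx=+6,dy=-7->D
  (2,3):dx=+10,dy=+7->C; (2,4):dx=+5,dy=+10->C; (2,5):dx=+2,dy=+9->C; (2,6):dx=+8,dy=+17->C
  (2,7):dx=+4,dy=+14->C; (2,8):dx=+3,dy=+2->C; (2,9):dx=+7,dy=+5->C; (3,4):dx=-5,dy=+3->D
  (3,5):dx=-8,dy=+2->D; (3,6):dx=-2,dy=+10->D; (3,7):dx=-6,dy=+7->D; (3,8):dx=-7,dy=-5->C
  (3,9):dx=-3,dy=-2->C; (4,5):dx=-3,dy=-1->C; (4,6):dx=+3,dy=+7->C; (4,7):dx=-1,dy=+4->D
  (4,8):dx=-2,dy=-8->C; (4,9):dx=+2,dy=-5->D; (5,6):dx=+6,dy=+8->C; (5,7):dx=+2,dy=+5->C
  (5,8):dx=+1,dy=-7->D; (5,9):dx=+5,dy=-4->D; (6,7):dx=-4,dy=-3->C; (6,8):dx=-5,dy=-15->C
  (6,9):dx=-1,dy=-12->C; (7,8):dx=-1,dy=-12->C; (7,9):dx=+3,dy=-9->D; (8,9):dx=+4,dy=+3->C
Step 2: C = 22, D = 14, total pairs = 36.
Step 3: tau = (C - D)/(n(n-1)/2) = (22 - 14)/36 = 0.222222.
Step 4: Exact two-sided p-value (enumerate n! = 362880 permutations of y under H0): p = 0.476709.
Step 5: alpha = 0.1. fail to reject H0.

tau_b = 0.2222 (C=22, D=14), p = 0.476709, fail to reject H0.


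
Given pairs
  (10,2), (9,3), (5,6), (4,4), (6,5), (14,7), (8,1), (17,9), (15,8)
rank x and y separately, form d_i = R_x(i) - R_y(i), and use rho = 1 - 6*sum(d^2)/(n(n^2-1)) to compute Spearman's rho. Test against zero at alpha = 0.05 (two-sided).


Step 1: Rank x and y separately (midranks; no ties here).
rank(x): 10->6, 9->5, 5->2, 4->1, 6->3, 14->7, 8->4, 17->9, 15->8
rank(y): 2->2, 3->3, 6->6, 4->4, 5->5, 7->7, 1->1, 9->9, 8->8
Step 2: d_i = R_x(i) - R_y(i); compute d_i^2.
  (6-2)^2=16, (5-3)^2=4, (2-6)^2=16, (1-4)^2=9, (3-5)^2=4, (7-7)^2=0, (4-1)^2=9, (9-9)^2=0, (8-8)^2=0
sum(d^2) = 58.
Step 3: rho = 1 - 6*58 / (9*(9^2 - 1)) = 1 - 348/720 = 0.516667.
Step 4: Under H0, t = rho * sqrt((n-2)/(1-rho^2)) = 1.5966 ~ t(7).
Step 5: Two-sided p-value from the t-distribution with 7 df = 0.154390.
Step 6: alpha = 0.05. fail to reject H0.

rho = 0.5167, p = 0.154390, fail to reject H0 at alpha = 0.05.


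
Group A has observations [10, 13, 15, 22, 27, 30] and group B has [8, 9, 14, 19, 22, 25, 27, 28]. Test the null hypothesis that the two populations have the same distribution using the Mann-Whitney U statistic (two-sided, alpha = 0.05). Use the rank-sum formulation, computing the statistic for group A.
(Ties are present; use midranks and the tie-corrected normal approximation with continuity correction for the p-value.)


Step 1: Combine and sort all 14 observations; assign midranks.
sorted (value, group): (8,Y), (9,Y), (10,X), (13,X), (14,Y), (15,X), (19,Y), (22,X), (22,Y), (25,Y), (27,X), (27,Y), (28,Y), (30,X)
ranks: 8->1, 9->2, 10->3, 13->4, 14->5, 15->6, 19->7, 22->8.5, 22->8.5, 25->10, 27->11.5, 27->11.5, 28->13, 30->14
Step 2: Rank sum for X: R1 = 3 + 4 + 6 + 8.5 + 11.5 + 14 = 47.
Step 3: U_X = R1 - n1(n1+1)/2 = 47 - 6*7/2 = 47 - 21 = 26.
       U_Y = n1*n2 - U_X = 48 - 26 = 22.
Step 4: Ties are present, so use the tie-corrected normal approximation (with continuity correction) for the p-value.
Step 5: p-value = 0.846116; compare to alpha = 0.05. fail to reject H0.

U_X = 26, p = 0.846116, fail to reject H0 at alpha = 0.05.


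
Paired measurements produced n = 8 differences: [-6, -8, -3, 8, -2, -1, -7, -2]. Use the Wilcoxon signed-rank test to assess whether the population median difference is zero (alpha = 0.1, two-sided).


Step 1: Drop any zero differences (none here) and take |d_i|.
|d| = [6, 8, 3, 8, 2, 1, 7, 2]
Step 2: Midrank |d_i| (ties get averaged ranks).
ranks: |6|->5, |8|->7.5, |3|->4, |8|->7.5, |2|->2.5, |1|->1, |7|->6, |2|->2.5
Step 3: Attach original signs; sum ranks with positive sign and with negative sign.
W+ = 7.5 = 7.5
W- = 5 + 7.5 + 4 + 2.5 + 1 + 6 + 2.5 = 28.5
(Check: W+ + W- = 36 should equal n(n+1)/2 = 36.)
Step 4: Test statistic W = min(W+, W-) = 7.5.
Step 5: Ties in |d|, so use the tie-corrected normal approximation.
        E[W] = n(n+1)/4 = 8*9/4 = 18.
        Tie groups: |d|=2 (t=2), |d|=8 (t=2); sum(t^3 - t) = 12.
        Var[W] = n(n+1)(2n+1)/24 - sum(t^3-t)/48 = 1224/24 - 12/48 = 50.75.
        z = (W - E[W]) / sqrt(Var[W]) = (7.5 - 18) / 7.1239 = -1.4739.
        Two-sided p = 2*Phi(z) = 0.140506.
Step 6: alpha = 0.1. fail to reject H0.

W+ = 7.5, W- = 28.5, W = min = 7.5, p = 0.140506, fail to reject H0.


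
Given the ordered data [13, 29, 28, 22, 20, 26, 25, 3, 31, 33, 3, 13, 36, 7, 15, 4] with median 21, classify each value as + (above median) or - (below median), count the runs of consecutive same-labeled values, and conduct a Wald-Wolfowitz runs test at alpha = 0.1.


Step 1: Compute median = 21; label A = above, B = below.
Labels in order: BAAABAABAABBABBB  (n_A = 8, n_B = 8)
Step 2: Count runs R = 9.
Step 3: Under H0 (random ordering), E[R] = 2*n_A*n_B/(n_A+n_B) + 1 = 2*8*8/16 + 1 = 9.0000.
        Var[R] = 2*n_A*n_B*(2*n_A*n_B - n_A - n_B) / ((n_A+n_B)^2 * (n_A+n_B-1)) = 14336/3840 = 3.7333.
        SD[R] = 1.9322.
Step 4: R = E[R], so z = 0 with no continuity correction.
Step 5: Two-sided p-value via normal approximation = 2*(1 - Phi(|z|)) = 1.000000.
Step 6: alpha = 0.1. fail to reject H0.

R = 9, z = 0.0000, p = 1.000000, fail to reject H0.


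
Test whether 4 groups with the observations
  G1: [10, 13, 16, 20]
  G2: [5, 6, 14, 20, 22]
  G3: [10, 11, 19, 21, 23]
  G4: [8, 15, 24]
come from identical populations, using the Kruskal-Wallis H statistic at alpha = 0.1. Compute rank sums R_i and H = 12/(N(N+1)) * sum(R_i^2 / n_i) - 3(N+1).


Step 1: Combine all N = 17 observations and assign midranks.
sorted (value, group, rank): (5,G2,1), (6,G2,2), (8,G4,3), (10,G1,4.5), (10,G3,4.5), (11,G3,6), (13,G1,7), (14,G2,8), (15,G4,9), (16,G1,10), (19,G3,11), (20,G1,12.5), (20,G2,12.5), (21,G3,14), (22,G2,15), (23,G3,16), (24,G4,17)
Step 2: Sum ranks within each group.
R_1 = 34 (n_1 = 4)
R_2 = 38.5 (n_2 = 5)
R_3 = 51.5 (n_3 = 5)
R_4 = 29 (n_4 = 3)
Step 3: H = 12/(N(N+1)) * sum(R_i^2/n_i) - 3(N+1)
     = 12/(17*18) * (34^2/4 + 38.5^2/5 + 51.5^2/5 + 29^2/3) - 3*18
     = 0.039216 * 1396.23 - 54
     = 0.754248.
Step 4: Ties present; correction factor C = 1 - 12/(17^3 - 17) = 0.997549. Corrected H = 0.754248 / 0.997549 = 0.756102.
Step 5: Under H0, H ~ chi^2(3); p-value = 0.859936.
Step 6: alpha = 0.1. fail to reject H0.

H = 0.7561, df = 3, p = 0.859936, fail to reject H0.


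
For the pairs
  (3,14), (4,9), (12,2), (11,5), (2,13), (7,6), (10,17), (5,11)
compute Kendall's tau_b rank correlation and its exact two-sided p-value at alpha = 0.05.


Step 1: Enumerate the 28 unordered pairs (i,j) with i<j and classify each by sign(x_j-x_i) * sign(y_j-y_i).
  (1,2):dx=+1,dy=-5->D; (1,3):dx=+9,dy=-12->D; (1,4):dx=+8,dy=-9->D; (1,5):dx=-1,dy=-1->C
  (1,6):dx=+4,dy=-8->D; (1,7):dx=+7,dy=+3->C; (1,8):dx=+2,dy=-3->D; (2,3):dx=+8,dy=-7->D
  (2,4):dx=+7,dy=-4->D; (2,5):dx=-2,dy=+4->D; (2,6):dx=+3,dy=-3->D; (2,7):dx=+6,dy=+8->C
  (2,8):dx=+1,dy=+2->C; (3,4):dx=-1,dy=+3->D; (3,5):dx=-10,dy=+11->D; (3,6):dx=-5,dy=+4->D
  (3,7):dx=-2,dy=+15->D; (3,8):dx=-7,dy=+9->D; (4,5):dx=-9,dy=+8->D; (4,6):dx=-4,dy=+1->D
  (4,7):dx=-1,dy=+12->D; (4,8):dx=-6,dy=+6->D; (5,6):dx=+5,dy=-7->D; (5,7):dx=+8,dy=+4->C
  (5,8):dx=+3,dy=-2->D; (6,7):dx=+3,dy=+11->C; (6,8):dx=-2,dy=+5->D; (7,8):dx=-5,dy=-6->C
Step 2: C = 7, D = 21, total pairs = 28.
Step 3: tau = (C - D)/(n(n-1)/2) = (7 - 21)/28 = -0.500000.
Step 4: Exact two-sided p-value (enumerate n! = 40320 permutations of y under H0): p = 0.108681.
Step 5: alpha = 0.05. fail to reject H0.

tau_b = -0.5000 (C=7, D=21), p = 0.108681, fail to reject H0.


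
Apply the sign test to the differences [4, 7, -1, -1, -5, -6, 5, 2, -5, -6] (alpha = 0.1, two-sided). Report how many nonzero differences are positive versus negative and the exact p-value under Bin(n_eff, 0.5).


Step 1: Discard zero differences. Original n = 10; n_eff = number of nonzero differences = 10.
Nonzero differences (with sign): +4, +7, -1, -1, -5, -6, +5, +2, -5, -6
Step 2: Count signs: positive = 4, negative = 6.
Step 3: Under H0: P(positive) = 0.5, so the number of positives S ~ Bin(10, 0.5).
Step 4: Two-sided exact p-value = sum of Bin(10,0.5) probabilities at or below the observed probability = 0.753906.
Step 5: alpha = 0.1. fail to reject H0.

n_eff = 10, pos = 4, neg = 6, p = 0.753906, fail to reject H0.


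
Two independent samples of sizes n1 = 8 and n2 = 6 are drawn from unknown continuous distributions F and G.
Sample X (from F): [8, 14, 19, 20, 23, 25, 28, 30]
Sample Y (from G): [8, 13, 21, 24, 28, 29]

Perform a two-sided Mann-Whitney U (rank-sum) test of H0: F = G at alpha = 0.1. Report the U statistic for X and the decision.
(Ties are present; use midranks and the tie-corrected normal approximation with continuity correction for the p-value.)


Step 1: Combine and sort all 14 observations; assign midranks.
sorted (value, group): (8,X), (8,Y), (13,Y), (14,X), (19,X), (20,X), (21,Y), (23,X), (24,Y), (25,X), (28,X), (28,Y), (29,Y), (30,X)
ranks: 8->1.5, 8->1.5, 13->3, 14->4, 19->5, 20->6, 21->7, 23->8, 24->9, 25->10, 28->11.5, 28->11.5, 29->13, 30->14
Step 2: Rank sum for X: R1 = 1.5 + 4 + 5 + 6 + 8 + 10 + 11.5 + 14 = 60.
Step 3: U_X = R1 - n1(n1+1)/2 = 60 - 8*9/2 = 60 - 36 = 24.
       U_Y = n1*n2 - U_X = 48 - 24 = 24.
Step 4: Ties are present, so use the tie-corrected normal approximation (with continuity correction) for the p-value.
Step 5: p-value = 1.000000; compare to alpha = 0.1. fail to reject H0.

U_X = 24, p = 1.000000, fail to reject H0 at alpha = 0.1.


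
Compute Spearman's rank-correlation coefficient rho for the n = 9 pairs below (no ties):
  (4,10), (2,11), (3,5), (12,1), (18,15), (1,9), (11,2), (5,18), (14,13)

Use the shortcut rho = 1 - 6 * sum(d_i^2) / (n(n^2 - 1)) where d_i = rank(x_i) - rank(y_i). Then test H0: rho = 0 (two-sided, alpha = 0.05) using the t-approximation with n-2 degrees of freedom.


Step 1: Rank x and y separately (midranks; no ties here).
rank(x): 4->4, 2->2, 3->3, 12->7, 18->9, 1->1, 11->6, 5->5, 14->8
rank(y): 10->5, 11->6, 5->3, 1->1, 15->8, 9->4, 2->2, 18->9, 13->7
Step 2: d_i = R_x(i) - R_y(i); compute d_i^2.
  (4-5)^2=1, (2-6)^2=16, (3-3)^2=0, (7-1)^2=36, (9-8)^2=1, (1-4)^2=9, (6-2)^2=16, (5-9)^2=16, (8-7)^2=1
sum(d^2) = 96.
Step 3: rho = 1 - 6*96 / (9*(9^2 - 1)) = 1 - 576/720 = 0.200000.
Step 4: Under H0, t = rho * sqrt((n-2)/(1-rho^2)) = 0.5401 ~ t(7).
Step 5: Two-sided p-value from the t-distribution with 7 df = 0.605901.
Step 6: alpha = 0.05. fail to reject H0.

rho = 0.2000, p = 0.605901, fail to reject H0 at alpha = 0.05.
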